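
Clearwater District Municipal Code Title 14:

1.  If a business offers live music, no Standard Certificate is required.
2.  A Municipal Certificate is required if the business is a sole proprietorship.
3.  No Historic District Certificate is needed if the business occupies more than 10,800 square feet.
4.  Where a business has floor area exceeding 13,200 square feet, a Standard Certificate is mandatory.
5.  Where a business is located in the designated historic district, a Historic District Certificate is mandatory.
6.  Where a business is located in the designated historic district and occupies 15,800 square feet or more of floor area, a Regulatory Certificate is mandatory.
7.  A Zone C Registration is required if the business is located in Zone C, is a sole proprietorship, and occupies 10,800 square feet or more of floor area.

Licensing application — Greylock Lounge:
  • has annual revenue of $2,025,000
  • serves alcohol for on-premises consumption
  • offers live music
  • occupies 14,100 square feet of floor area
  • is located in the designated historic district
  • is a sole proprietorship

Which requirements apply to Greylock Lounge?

1. offers live music → exempt from Standard Certificate.
2. is a sole proprietorship → Municipal Certificate required.
3. floor area 14,100 square feet > 10,800 square feet → exempt from Historic District Certificate.
4. floor area 14,100 square feet > 13,200 square feet → Standard Certificate required.
5. is located in the designated historic district → Historic District Certificate required.
6. is located in the designated historic district; floor area 14,100 square feet < 15,800 square feet → Regulatory Certificate not required.
7. is located in the designated historic district (not: is located in Zone C); is a sole proprietorship; floor area 14,100 square feet ≥ 10,800 square feet → Zone C Registration not required.

Municipal Certificate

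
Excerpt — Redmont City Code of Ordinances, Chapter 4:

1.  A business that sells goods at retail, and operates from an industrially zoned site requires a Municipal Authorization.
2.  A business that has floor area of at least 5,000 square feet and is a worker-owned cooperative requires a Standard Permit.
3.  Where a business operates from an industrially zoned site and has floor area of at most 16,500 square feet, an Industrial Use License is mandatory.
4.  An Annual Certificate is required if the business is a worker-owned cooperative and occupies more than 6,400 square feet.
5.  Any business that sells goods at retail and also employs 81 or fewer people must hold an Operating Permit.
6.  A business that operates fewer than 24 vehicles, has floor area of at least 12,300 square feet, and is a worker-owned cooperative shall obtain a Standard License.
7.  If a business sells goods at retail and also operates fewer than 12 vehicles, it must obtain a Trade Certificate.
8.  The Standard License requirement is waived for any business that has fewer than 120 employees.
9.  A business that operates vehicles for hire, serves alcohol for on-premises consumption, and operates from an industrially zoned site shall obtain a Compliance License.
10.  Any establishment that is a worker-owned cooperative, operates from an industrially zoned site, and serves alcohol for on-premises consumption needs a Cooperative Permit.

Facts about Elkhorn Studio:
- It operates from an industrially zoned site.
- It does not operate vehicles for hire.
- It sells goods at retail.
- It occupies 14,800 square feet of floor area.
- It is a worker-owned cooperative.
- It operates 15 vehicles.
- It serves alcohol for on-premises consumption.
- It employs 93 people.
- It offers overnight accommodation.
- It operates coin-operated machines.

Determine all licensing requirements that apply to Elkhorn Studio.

Annual Certificate, Cooperative Permit, Industrial Use License, Municipal Authorization, Standard Permit

1. sells goods at retail; operates from an industrially zoned site → Municipal Authorization required.
2. floor area 14,800 square feet ≥ 5,000 square feet; is a worker-owned cooperative → Standard Permit required.
3. operates from an industrially zoned site; floor area 14,800 square feet ≤ 16,500 square feet → Industrial Use License required.
4. is a worker-owned cooperative; floor area 14,800 square feet > 6,400 square feet → Annual Certificate required.
5. sells goods at retail; employees 93 > 81 → Operating Permit not required.
6. vehicles 15 < 24; floor area 14,800 square feet ≥ 12,300 square feet; is a worker-owned cooperative → Standard License required.
7. sells goods at retail; vehicles 15 ≥ 12 → Trade Certificate not required.
8. employees 93 < 120 → exempt from Standard License.
9. does not operate vehicles for hire; serves alcohol for on-premises consumption; operates from an industrially zoned site → Compliance License not required.
10. is a worker-owned cooperative; operates from an industrially zoned site; serves alcohol for on-premises consumption → Cooperative Permit required.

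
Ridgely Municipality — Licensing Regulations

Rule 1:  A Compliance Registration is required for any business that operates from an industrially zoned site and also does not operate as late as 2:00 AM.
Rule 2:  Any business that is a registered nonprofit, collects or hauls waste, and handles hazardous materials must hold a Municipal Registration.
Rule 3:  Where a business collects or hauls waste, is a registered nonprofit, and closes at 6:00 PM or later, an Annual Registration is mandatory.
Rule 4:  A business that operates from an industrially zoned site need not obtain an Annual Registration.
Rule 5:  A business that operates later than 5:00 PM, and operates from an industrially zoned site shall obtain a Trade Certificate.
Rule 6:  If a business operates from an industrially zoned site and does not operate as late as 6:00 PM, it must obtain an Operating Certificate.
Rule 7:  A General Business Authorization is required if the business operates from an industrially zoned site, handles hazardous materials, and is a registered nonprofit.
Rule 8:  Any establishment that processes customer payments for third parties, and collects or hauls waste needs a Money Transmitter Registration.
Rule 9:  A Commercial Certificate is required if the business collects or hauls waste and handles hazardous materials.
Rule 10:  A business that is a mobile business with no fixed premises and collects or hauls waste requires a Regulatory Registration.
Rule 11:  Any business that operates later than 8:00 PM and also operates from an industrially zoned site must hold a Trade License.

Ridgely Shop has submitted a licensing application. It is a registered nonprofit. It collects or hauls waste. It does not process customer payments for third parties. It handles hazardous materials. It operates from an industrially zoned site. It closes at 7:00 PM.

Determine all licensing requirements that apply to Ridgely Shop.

Commercial Certificate, Compliance Registration, General Business Authorization, Municipal Registration, Trade Certificate

Rule 1: operates from an industrially zoned site; closes 7:00 PM, at/before 2:00 AM → Compliance Registration required.
Rule 2: is a registered nonprofit; collects or hauls waste; handles hazardous materials → Municipal Registration required.
Rule 3: collects or hauls waste; is a registered nonprofit; closes 7:00 PM, after 6:00 PM → Annual Registration required.
Rule 4: operates from an industrially zoned site → exempt from Annual Registration.
Rule 5: closes 7:00 PM, after 5:00 PM; operates from an industrially zoned site → Trade Certificate required.
Rule 6: operates from an industrially zoned site; closes 7:00 PM, after 6:00 PM → Operating Certificate not required.
Rule 7: operates from an industrially zoned site; handles hazardous materials; is a registered nonprofit → General Business Authorization required.
Rule 8: does not process customer payments for third parties; collects or hauls waste → Money Transmitter Registration not required.
Rule 9: collects or hauls waste; handles hazardous materials → Commercial Certificate required.
Rule 10: operates from an industrially zoned site (not: is a mobile business with no fixed premises); collects or hauls waste → Regulatory Registration not required.
Rule 11: closes 7:00 PM, at/before 8:00 PM; operates from an industrially zoned site → Trade License not required.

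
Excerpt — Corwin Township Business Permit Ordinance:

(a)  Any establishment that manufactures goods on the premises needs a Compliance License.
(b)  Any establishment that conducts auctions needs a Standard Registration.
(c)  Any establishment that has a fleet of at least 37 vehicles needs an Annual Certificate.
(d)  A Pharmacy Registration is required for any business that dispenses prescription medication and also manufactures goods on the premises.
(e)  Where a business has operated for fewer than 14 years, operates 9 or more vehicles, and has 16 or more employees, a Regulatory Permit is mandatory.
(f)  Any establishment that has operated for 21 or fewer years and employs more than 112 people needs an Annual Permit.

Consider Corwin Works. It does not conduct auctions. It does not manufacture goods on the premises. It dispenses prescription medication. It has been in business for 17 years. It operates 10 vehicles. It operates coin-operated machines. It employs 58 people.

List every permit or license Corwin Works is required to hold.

(a) does not manufacture goods on the premises → Compliance License not required.
(b) does not conduct auctions → Standard Registration not required.
(c) vehicles 10 < 37 → Annual Certificate not required.
(d) dispenses prescription medication; does not manufacture goods on the premises → Pharmacy Registration not required.
(e) years in business 17 ≥ 14; vehicles 10 ≥ 9; employees 58 ≥ 16 → Regulatory Permit not required.
(f) years in business 17 ≤ 21; employees 58 ≤ 112 → Annual Permit not required.

None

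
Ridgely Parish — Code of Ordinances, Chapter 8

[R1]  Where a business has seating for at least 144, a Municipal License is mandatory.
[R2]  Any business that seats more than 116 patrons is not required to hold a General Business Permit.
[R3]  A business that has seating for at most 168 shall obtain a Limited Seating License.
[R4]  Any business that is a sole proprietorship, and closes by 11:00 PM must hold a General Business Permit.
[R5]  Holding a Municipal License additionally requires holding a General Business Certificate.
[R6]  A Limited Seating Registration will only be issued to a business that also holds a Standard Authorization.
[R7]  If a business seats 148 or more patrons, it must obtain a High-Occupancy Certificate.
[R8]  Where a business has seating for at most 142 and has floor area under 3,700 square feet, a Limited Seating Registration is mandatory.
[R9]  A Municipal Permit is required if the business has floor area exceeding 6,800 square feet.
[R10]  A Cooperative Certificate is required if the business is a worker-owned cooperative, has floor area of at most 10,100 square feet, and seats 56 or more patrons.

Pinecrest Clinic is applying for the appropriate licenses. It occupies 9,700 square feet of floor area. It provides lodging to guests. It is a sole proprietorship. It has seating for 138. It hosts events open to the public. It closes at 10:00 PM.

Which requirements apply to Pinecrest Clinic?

[R1] seating 138 < 144 → Municipal License not required.
[R2] seating 138 > 116 → exempt from General Business Permit.
[R3] seating 138 ≤ 168 → Limited Seating License required.
[R4] is a sole proprietorship; closes 10:00 PM, at/before 11:00 PM → General Business Permit required.
[R5] Municipal License is not required → no effect.
[R6] Limited Seating Registration is not required → no effect.
[R7] seating 138 < 148 → High-Occupancy Certificate not required.
[R8] seating 138 ≤ 142; floor area 9,700 square feet ≥ 3,700 square feet → Limited Seating Registration not required.
[R9] floor area 9,700 square feet > 6,800 square feet → Municipal Permit required.
[R10] is a sole proprietorship (not: is a worker-owned cooperative); floor area 9,700 square feet ≤ 10,100 square feet; seating 138 ≥ 56 → Cooperative Certificate not required.

Limited Seating License, Municipal Permit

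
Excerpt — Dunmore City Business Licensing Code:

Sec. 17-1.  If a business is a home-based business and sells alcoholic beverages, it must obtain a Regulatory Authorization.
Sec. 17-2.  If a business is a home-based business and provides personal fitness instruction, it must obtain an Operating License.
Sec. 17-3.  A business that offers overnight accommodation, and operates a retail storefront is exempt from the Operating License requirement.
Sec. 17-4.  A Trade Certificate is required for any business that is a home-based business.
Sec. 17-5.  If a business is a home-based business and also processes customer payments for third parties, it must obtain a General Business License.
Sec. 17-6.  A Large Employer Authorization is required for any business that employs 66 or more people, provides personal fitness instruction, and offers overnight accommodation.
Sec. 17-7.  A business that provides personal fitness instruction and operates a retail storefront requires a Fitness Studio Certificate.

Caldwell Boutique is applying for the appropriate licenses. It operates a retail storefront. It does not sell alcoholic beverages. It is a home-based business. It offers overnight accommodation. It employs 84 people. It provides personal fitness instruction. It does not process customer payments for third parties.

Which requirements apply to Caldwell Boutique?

Sec. 17-1. is a home-based business; does not sell alcoholic beverages → Regulatory Authorization not required.
Sec. 17-2. is a home-based business; provides personal fitness instruction → Operating License required.
Sec. 17-3. offers overnight accommodation; operates a retail storefront → exempt from Operating License.
Sec. 17-4. is a home-based business → Trade Certificate required.
Sec. 17-5. is a home-based business; does not process customer payments for third parties → General Business License not required.
Sec. 17-6. employees 84 ≥ 66; provides personal fitness instruction; offers overnight accommodation → Large Employer Authorization required.
Sec. 17-7. provides personal fitness instruction; operates a retail storefront → Fitness Studio Certificate required.

Fitness Studio Certificate, Large Employer Authorization, Trade Certificate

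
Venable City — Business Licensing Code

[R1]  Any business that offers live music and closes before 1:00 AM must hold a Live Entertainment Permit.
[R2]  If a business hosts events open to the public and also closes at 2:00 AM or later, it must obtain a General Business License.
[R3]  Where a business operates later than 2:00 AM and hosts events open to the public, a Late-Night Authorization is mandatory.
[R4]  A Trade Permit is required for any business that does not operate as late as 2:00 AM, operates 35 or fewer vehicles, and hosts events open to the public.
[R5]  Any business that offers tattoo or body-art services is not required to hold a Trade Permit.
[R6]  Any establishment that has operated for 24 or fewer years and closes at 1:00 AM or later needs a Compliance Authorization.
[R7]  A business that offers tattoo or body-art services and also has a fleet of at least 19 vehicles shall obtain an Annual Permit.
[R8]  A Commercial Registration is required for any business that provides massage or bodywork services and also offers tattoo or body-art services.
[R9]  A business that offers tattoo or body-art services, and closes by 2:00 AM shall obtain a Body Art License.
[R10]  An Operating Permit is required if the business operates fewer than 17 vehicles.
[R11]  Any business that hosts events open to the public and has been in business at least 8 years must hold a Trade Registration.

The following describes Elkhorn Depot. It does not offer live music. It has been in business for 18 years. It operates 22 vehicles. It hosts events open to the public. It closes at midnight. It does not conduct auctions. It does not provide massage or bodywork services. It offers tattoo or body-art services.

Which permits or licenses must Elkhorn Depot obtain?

Annual Permit, Body Art License, Trade Registration

[R1] does not offer live music; closes midnight, at/before 1:00 AM → Live Entertainment Permit not required.
[R2] hosts events open to the public; closes midnight, at/before 2:00 AM → General Business License not required.
[R3] closes midnight, at/before 2:00 AM; hosts events open to the public → Late-Night Authorization not required.
[R4] closes midnight, at/before 2:00 AM; vehicles 22 ≤ 35; hosts events open to the public → Trade Permit required.
[R5] offers tattoo or body-art services → exempt from Trade Permit.
[R6] years in business 18 ≤ 24; closes midnight, at/before 1:00 AM → Compliance Authorization not required.
[R7] offers tattoo or body-art services; vehicles 22 ≥ 19 → Annual Permit required.
[R8] does not provide massage or bodywork services; offers tattoo or body-art services → Commercial Registration not required.
[R9] offers tattoo or body-art services; closes midnight, at/before 2:00 AM → Body Art License required.
[R10] vehicles 22 ≥ 17 → Operating Permit not required.
[R11] hosts events open to the public; years in business 18 ≥ 8 → Trade Registration required.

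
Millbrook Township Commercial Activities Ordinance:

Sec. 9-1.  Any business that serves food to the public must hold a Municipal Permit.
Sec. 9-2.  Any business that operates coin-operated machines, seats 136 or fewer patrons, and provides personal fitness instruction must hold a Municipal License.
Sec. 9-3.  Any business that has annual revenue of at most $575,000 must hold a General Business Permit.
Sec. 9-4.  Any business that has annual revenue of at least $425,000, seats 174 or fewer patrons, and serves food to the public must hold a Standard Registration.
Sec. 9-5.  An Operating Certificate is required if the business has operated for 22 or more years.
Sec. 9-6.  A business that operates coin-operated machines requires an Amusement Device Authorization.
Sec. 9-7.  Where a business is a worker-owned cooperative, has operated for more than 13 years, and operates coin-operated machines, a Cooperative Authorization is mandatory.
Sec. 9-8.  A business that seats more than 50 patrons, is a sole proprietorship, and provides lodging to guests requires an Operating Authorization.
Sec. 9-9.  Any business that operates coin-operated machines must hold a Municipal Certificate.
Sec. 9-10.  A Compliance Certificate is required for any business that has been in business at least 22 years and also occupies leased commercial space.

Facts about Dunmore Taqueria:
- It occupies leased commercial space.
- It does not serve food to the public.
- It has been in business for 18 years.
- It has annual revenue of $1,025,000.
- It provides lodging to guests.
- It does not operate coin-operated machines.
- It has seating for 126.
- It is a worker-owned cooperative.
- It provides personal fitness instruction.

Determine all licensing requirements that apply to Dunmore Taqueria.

None

Sec. 9-1. does not serve food to the public → Municipal Permit not required.
Sec. 9-2. does not operate coin-operated machines; seating 126 ≤ 136; provides personal fitness instruction → Municipal License not required.
Sec. 9-3. revenue $1,025,000 > $575,000 → General Business Permit not required.
Sec. 9-4. revenue $1,025,000 ≥ $425,000; seating 126 ≤ 174; does not serve food to the public → Standard Registration not required.
Sec. 9-5. years in business 18 < 22 → Operating Certificate not required.
Sec. 9-6. does not operate coin-operated machines → Amusement Device Authorization not required.
Sec. 9-7. is a worker-owned cooperative; years in business 18 > 13; does not operate coin-operated machines → Cooperative Authorization not required.
Sec. 9-8. seating 126 > 50; is a worker-owned cooperative (not: is a sole proprietorship); provides lodging to guests → Operating Authorization not required.
Sec. 9-9. does not operate coin-operated machines → Municipal Certificate not required.
Sec. 9-10. years in business 18 < 22; occupies leased commercial space → Compliance Certificate not required.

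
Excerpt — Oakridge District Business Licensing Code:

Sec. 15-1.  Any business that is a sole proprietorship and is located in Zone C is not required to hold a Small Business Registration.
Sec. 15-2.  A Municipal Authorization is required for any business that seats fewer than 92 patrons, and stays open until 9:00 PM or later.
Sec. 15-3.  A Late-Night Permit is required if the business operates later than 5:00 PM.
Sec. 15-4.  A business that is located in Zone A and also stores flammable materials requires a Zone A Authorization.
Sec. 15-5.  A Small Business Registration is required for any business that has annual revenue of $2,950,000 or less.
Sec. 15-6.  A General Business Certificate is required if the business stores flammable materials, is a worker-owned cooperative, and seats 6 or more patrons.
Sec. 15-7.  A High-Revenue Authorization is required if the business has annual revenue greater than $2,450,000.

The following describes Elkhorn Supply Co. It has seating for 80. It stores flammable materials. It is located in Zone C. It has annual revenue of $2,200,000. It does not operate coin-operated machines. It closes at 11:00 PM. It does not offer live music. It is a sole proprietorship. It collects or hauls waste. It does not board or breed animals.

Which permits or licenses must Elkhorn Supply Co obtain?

Late-Night Permit, Municipal Authorization

Sec. 15-1. is a sole proprietorship; is located in Zone C → exempt from Small Business Registration.
Sec. 15-2. seating 80 < 92; closes 11:00 PM, after 9:00 PM → Municipal Authorization required.
Sec. 15-3. closes 11:00 PM, after 5:00 PM → Late-Night Permit required.
Sec. 15-4. is located in Zone C (not: is located in Zone A); stores flammable materials → Zone A Authorization not required.
Sec. 15-5. revenue $2,200,000 ≤ $2,950,000 → Small Business Registration required.
Sec. 15-6. stores flammable materials; is a sole proprietorship (not: is a worker-owned cooperative); seating 80 ≥ 6 → General Business Certificate not required.
Sec. 15-7. revenue $2,200,000 ≤ $2,450,000 → High-Revenue Authorization not required.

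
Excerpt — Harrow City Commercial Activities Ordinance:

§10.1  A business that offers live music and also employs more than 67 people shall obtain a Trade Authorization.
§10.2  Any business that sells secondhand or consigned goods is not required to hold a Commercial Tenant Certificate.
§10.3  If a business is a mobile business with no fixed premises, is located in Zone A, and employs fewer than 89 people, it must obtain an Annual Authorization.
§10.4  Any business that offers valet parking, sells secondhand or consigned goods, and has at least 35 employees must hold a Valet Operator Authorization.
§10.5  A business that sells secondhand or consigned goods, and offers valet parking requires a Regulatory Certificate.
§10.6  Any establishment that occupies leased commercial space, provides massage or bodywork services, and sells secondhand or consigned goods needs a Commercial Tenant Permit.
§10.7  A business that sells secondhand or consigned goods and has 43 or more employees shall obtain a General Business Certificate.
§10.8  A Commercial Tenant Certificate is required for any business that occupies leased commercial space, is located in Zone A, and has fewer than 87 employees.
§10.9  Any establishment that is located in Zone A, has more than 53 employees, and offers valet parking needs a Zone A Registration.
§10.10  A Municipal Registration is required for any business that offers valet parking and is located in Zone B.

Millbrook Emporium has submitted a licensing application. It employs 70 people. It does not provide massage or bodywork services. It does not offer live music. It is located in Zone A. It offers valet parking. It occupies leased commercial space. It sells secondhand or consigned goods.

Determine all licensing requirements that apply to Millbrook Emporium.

§10.1 does not offer live music; employees 70 > 67 → Trade Authorization not required.
§10.2 sells secondhand or consigned goods → exempt from Commercial Tenant Certificate.
§10.3 occupies leased commercial space (not: is a mobile business with no fixed premises); is located in Zone A; employees 70 < 89 → Annual Authorization not required.
§10.4 offers valet parking; sells secondhand or consigned goods; employees 70 ≥ 35 → Valet Operator Authorization required.
§10.5 sells secondhand or consigned goods; offers valet parking → Regulatory Certificate required.
§10.6 occupies leased commercial space; does not provide massage or bodywork services; sells secondhand or consigned goods → Commercial Tenant Permit not required.
§10.7 sells secondhand or consigned goods; employees 70 ≥ 43 → General Business Certificate required.
§10.8 occupies leased commercial space; is located in Zone A; employees 70 < 87 → Commercial Tenant Certificate required.
§10.9 is located in Zone A; employees 70 > 53; offers valet parking → Zone A Registration required.
§10.10 offers valet parking; is located in Zone A (not: is located in Zone B) → Municipal Registration not required.

General Business Certificate, Regulatory Certificate, Valet Operator Authorization, Zone A Registration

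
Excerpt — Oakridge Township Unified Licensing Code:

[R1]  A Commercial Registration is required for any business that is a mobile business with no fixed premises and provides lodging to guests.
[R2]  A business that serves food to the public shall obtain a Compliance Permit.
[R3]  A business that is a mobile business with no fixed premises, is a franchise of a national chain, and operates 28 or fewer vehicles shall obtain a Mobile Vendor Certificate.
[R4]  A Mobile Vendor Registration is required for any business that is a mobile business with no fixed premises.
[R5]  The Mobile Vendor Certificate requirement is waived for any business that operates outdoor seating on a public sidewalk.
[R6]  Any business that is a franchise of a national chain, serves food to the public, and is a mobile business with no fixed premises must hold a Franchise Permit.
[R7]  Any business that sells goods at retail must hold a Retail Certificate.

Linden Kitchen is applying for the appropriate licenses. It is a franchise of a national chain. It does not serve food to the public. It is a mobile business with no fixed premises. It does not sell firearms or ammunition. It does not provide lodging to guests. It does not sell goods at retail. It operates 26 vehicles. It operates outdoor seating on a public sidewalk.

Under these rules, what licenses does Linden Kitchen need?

[R1] is a mobile business with no fixed premises; does not provide lodging to guests → Commercial Registration not required.
[R2] does not serve food to the public → Compliance Permit not required.
[R3] is a mobile business with no fixed premises; is a franchise of a national chain; vehicles 26 ≤ 28 → Mobile Vendor Certificate required.
[R4] is a mobile business with no fixed premises → Mobile Vendor Registration required.
[R5] operates outdoor seating on a public sidewalk → exempt from Mobile Vendor Certificate.
[R6] is a franchise of a national chain; does not serve food to the public; is a mobile business with no fixed premises → Franchise Permit not required.
[R7] does not sell goods at retail → Retail Certificate not required.

Mobile Vendor Registration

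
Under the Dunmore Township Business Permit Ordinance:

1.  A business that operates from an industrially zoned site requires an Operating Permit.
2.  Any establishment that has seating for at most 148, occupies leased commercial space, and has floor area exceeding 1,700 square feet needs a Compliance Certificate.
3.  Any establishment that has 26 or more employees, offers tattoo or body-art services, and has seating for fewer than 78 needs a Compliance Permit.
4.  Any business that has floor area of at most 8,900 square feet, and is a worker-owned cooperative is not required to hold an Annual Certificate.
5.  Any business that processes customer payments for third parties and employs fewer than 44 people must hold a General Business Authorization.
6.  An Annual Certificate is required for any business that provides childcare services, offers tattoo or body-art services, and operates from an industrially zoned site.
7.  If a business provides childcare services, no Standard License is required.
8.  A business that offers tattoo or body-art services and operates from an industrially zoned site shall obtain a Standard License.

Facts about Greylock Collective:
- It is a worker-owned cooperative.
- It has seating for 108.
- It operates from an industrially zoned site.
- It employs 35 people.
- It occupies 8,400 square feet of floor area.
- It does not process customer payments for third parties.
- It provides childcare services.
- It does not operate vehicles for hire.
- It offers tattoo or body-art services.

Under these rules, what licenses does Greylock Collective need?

1. operates from an industrially zoned site → Operating Permit required.
2. seating 108 ≤ 148; operates from an industrially zoned site (not: occupies leased commercial space); floor area 8,400 square feet > 1,700 square feet → Compliance Certificate not required.
3. employees 35 ≥ 26; offers tattoo or body-art services; seating 108 ≥ 78 → Compliance Permit not required.
4. floor area 8,400 square feet ≤ 8,900 square feet; is a worker-owned cooperative → exempt from Annual Certificate.
5. does not process customer payments for third parties; employees 35 < 44 → General Business Authorization not required.
6. provides childcare services; offers tattoo or body-art services; operates from an industrially zoned site → Annual Certificate required.
7. provides childcare services → exempt from Standard License.
8. offers tattoo or body-art services; operates from an industrially zoned site → Standard License required.

Operating Permit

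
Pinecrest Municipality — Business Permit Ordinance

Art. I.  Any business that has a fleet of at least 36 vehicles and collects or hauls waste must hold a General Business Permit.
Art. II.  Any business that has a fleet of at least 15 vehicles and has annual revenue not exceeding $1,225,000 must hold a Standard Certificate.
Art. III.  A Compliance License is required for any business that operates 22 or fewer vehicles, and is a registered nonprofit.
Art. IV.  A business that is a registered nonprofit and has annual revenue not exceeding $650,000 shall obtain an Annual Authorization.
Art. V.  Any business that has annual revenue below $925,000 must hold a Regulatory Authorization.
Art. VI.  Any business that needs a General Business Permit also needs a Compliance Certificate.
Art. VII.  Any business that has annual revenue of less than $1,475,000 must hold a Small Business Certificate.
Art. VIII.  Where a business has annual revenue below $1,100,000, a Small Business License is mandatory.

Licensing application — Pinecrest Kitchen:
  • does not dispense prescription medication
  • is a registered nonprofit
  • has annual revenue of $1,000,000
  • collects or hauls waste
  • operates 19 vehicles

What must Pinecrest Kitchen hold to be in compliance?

Compliance License, Small Business Certificate, Small Business License, Standard Certificate

Art. I. vehicles 19 < 36; collects or hauls waste → General Business Permit not required.
Art. II. vehicles 19 ≥ 15; revenue $1,000,000 ≤ $1,225,000 → Standard Certificate required.
Art. III. vehicles 19 ≤ 22; is a registered nonprofit → Compliance License required.
Art. IV. is a registered nonprofit; revenue $1,000,000 > $650,000 → Annual Authorization not required.
Art. V. revenue $1,000,000 ≥ $925,000 → Regulatory Authorization not required.
Art. VI. General Business Permit is not required → no effect.
Art. VII. revenue $1,000,000 < $1,475,000 → Small Business Certificate required.
Art. VIII. revenue $1,000,000 < $1,100,000 → Small Business License required.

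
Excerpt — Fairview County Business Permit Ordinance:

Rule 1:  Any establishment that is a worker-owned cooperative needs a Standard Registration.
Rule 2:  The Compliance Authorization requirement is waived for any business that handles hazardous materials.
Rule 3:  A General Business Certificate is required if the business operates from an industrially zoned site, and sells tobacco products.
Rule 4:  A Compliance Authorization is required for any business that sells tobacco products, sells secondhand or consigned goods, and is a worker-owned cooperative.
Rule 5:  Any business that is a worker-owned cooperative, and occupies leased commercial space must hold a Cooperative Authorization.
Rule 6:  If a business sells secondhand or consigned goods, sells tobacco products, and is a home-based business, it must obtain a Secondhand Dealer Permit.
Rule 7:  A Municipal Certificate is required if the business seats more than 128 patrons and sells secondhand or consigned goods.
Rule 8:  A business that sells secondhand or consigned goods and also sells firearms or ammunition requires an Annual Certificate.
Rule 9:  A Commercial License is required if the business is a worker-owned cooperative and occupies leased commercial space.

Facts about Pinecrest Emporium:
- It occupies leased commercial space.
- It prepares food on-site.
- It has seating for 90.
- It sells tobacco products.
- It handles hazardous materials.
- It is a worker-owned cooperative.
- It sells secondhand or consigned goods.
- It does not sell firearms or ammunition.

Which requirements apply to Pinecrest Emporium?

Rule 1: is a worker-owned cooperative → Standard Registration required.
Rule 2: handles hazardous materials → exempt from Compliance Authorization.
Rule 3: occupies leased commercial space (not: operates from an industrially zoned site); sells tobacco products → General Business Certificate not required.
Rule 4: sells tobacco products; sells secondhand or consigned goods; is a worker-owned cooperative → Compliance Authorization required.
Rule 5: is a worker-owned cooperative; occupies leased commercial space → Cooperative Authorization required.
Rule 6: sells secondhand or consigned goods; sells tobacco products; occupies leased commercial space (not: is a home-based business) → Secondhand Dealer Permit not required.
Rule 7: seating 90 ≤ 128; sells secondhand or consigned goods → Municipal Certificate not required.
Rule 8: sells secondhand or consigned goods; does not sell firearms or ammunition → Annual Certificate not required.
Rule 9: is a worker-owned cooperative; occupies leased commercial space → Commercial License required.

Commercial License, Cooperative Authorization, Standard Registration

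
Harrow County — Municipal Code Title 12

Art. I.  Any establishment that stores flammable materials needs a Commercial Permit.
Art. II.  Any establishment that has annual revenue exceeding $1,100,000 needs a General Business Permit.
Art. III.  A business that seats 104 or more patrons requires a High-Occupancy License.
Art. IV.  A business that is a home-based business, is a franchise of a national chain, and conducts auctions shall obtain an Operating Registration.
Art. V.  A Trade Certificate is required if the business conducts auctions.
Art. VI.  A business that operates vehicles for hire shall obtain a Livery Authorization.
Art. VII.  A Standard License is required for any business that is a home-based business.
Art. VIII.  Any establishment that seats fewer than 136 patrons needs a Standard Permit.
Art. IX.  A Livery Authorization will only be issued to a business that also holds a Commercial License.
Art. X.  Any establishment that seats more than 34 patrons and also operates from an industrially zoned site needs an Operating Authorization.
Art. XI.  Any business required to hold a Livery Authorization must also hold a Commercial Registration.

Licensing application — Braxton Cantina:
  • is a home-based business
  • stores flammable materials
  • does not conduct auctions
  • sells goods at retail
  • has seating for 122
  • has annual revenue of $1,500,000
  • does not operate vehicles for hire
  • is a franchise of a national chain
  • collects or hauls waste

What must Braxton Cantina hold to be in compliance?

Commercial Permit, General Business Permit, High-Occupancy License, Standard License, Standard Permit

Art. I. stores flammable materials → Commercial Permit required.
Art. II. revenue $1,500,000 > $1,100,000 → General Business Permit required.
Art. III. seating 122 ≥ 104 → High-Occupancy License required.
Art. IV. is a home-based business; is a franchise of a national chain; does not conduct auctions → Operating Registration not required.
Art. V. does not conduct auctions → Trade Certificate not required.
Art. VI. does not operate vehicles for hire → Livery Authorization not required.
Art. VII. is a home-based business → Standard License required.
Art. VIII. seating 122 < 136 → Standard Permit required.
Art. IX. Livery Authorization is not required → no effect.
Art. X. seating 122 > 34; is a home-based business (not: operates from an industrially zoned site) → Operating Authorization not required.
Art. XI. Livery Authorization is not required → no effect.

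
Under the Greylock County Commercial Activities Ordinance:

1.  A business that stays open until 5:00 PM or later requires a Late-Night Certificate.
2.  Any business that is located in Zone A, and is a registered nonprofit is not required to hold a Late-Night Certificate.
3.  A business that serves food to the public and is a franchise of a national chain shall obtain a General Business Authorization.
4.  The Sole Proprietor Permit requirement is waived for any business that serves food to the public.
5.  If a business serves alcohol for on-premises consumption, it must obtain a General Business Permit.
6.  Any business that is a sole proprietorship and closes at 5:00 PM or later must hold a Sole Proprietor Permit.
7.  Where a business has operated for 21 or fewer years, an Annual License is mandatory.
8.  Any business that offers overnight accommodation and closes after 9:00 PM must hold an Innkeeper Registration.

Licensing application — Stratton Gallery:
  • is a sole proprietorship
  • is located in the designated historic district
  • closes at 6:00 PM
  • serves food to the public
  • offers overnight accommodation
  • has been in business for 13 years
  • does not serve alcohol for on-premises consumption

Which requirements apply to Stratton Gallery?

Annual License, Late-Night Certificate

1. closes 6:00 PM, after 5:00 PM → Late-Night Certificate required.
2. is located in the designated historic district (not: is located in Zone A); is a sole proprietorship (not: is a registered nonprofit) → Late-Night Certificate exemption does not apply.
3. serves food to the public; is a sole proprietorship (not: is a franchise of a national chain) → General Business Authorization not required.
4. serves food to the public → exempt from Sole Proprietor Permit.
5. does not serve alcohol for on-premises consumption → General Business Permit not required.
6. is a sole proprietorship; closes 6:00 PM, after 5:00 PM → Sole Proprietor Permit required.
7. years in business 13 ≤ 21 → Annual License required.
8. offers overnight accommodation; closes 6:00 PM, at/before 9:00 PM → Innkeeper Registration not required.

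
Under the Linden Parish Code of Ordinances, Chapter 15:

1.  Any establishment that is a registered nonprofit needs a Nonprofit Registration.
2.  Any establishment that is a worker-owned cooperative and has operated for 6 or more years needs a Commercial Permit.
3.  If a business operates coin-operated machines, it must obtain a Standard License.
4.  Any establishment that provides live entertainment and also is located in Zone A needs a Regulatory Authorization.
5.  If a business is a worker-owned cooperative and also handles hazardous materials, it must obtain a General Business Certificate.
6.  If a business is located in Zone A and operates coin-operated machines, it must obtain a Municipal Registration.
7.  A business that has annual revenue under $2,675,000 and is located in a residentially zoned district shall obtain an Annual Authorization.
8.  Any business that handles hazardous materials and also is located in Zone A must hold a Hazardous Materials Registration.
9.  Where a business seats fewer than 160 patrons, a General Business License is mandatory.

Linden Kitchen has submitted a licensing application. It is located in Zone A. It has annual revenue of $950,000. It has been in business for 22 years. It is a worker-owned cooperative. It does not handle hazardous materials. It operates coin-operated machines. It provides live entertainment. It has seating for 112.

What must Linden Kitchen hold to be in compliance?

Commercial Permit, General Business License, Municipal Registration, Regulatory Authorization, Standard License

1. is a worker-owned cooperative (not: is a registered nonprofit) → Nonprofit Registration not required.
2. is a worker-owned cooperative; years in business 22 ≥ 6 → Commercial Permit required.
3. operates coin-operated machines → Standard License required.
4. provides live entertainment; is located in Zone A → Regulatory Authorization required.
5. is a worker-owned cooperative; does not handle hazardous materials → General Business Certificate not required.
6. is located in Zone A; operates coin-operated machines → Municipal Registration required.
7. revenue $950,000 < $2,675,000; is located in Zone A (not: is located in a residentially zoned district) → Annual Authorization not required.
8. does not handle hazardous materials; is located in Zone A → Hazardous Materials Registration not required.
9. seating 112 < 160 → General Business License required.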